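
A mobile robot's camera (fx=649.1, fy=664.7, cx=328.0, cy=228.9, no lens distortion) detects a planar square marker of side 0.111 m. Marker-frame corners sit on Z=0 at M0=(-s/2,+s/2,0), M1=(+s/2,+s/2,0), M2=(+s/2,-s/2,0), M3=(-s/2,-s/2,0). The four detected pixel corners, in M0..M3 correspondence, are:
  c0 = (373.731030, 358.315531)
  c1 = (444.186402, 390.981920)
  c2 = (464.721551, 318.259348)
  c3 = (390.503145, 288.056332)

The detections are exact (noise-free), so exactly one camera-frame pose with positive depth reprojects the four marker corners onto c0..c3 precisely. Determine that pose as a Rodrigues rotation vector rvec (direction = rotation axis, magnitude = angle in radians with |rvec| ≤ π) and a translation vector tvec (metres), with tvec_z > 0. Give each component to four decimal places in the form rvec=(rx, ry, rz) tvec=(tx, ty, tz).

Intrinsics K: fx=649.1, fy=664.7, cx=328.0, cy=228.9
Marker side s = 0.111 m; corners in marker frame (Z=0):
  M0 = (-0.0555, +0.0555, 0)
  M1 = (+0.0555, +0.0555, 0)
  M2 = (+0.0555, -0.0555, 0)
  M3 = (-0.0555, -0.0555, 0)
Detected image corners:
  c0 = (373.731030, 358.315531) px
  c1 = (444.186402, 390.981920) px
  c2 = (464.721551, 318.259348) px
  c3 = (390.503145, 288.056332) px
Planar DLT: solve 8×8 A·h = b for H (H[2,2]=1):
  H  [+457.31477 -21.61934 +417.17366]
  H  [+126.19493 +762.06440 +339.19106]
  H  [-0.46389 +0.34903 +1.00000]
B = K⁻¹H; ‖b₁‖=1.104105, ‖b₂‖=1.104105; λ = 2/(‖b₁‖+‖b₂‖) = 0.905711, sign → tz>0 ⇒ λ=+0.905711
r₁ = λ·B[:,0] = (+0.85042,+0.31664,-0.42015); r₂ = λ·B[:,1] = (-0.18991,+0.92952,+0.31612)
r₃ = r₁×r₂ = (+0.49064,-0.18905,+0.85061); SVD([r₁ r₂ r₃]) → R = UVᵀ:
  R  [+0.85042 -0.18991 +0.49064]
  R  [+0.31664 +0.92952 -0.18905]
  R  [-0.42015 +0.31612 +0.85061]
t = (+0.12443, +0.15028, +0.90571) m
tr R = 2.630544; θ = arccos((tr R − 1)/2) = 0.617598 rad = 35.386°
axis k = ((R−Rᵀ)₃₂, (R−Rᵀ)₁₃, (R−Rᵀ)₂₁) / (2 sinθ) = (+0.436182, +0.786416, +0.437373)
rvec = θ·k = (+0.269385, +0.485689, +0.270120)

rvec=(0.2694, 0.4857, 0.2701) tvec=(0.1244, 0.1503, 0.9057)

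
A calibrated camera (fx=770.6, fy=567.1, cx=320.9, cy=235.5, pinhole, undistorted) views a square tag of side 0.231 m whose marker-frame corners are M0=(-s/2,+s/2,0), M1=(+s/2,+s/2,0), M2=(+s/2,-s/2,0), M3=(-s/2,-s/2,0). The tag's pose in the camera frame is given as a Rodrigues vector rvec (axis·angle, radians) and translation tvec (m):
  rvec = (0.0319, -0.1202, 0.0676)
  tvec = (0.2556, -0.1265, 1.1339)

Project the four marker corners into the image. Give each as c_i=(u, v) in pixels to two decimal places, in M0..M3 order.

c0=(412.29, 225.97) c1=(563.25, 233.65) c2=(575.38, 119.51) c3=(423.85, 108.93)

Intrinsics K: fx=770.6, fy=567.1, cx=320.9, cy=235.5
Marker side s = 0.231 m; corners in marker frame (Z=0):
  M0 = (-0.1155, +0.1155, 0)
  M1 = (+0.1155, +0.1155, 0)
  M2 = (+0.1155, -0.1155, 0)
  M3 = (-0.1155, -0.1155, 0)
rvec = (0.0319, -0.1202, 0.0676), |rvec| = θ = 0.14155 rad = 8.110°
Rodrigues: sinθ=0.14107, 1−cosθ=0.01000; R = I + sinθ·[k]× + (1−cosθ)·[k]×²:
    [+0.99051 -0.06929 -0.11872]
    [+0.06546 +0.99721 -0.03585]
    [+0.12088 +0.02774 +0.99228]
t = (0.2556, -0.1265, 1.1339) m
M0: Pc = R·M0+t = (+0.13319, -0.01888, +1.12314); u = 770.6·(+0.13319)/1.12314 + 320.9 = 412.2856, v = 567.1·(-0.01888)/1.12314 + 235.5 = 225.9656
M1: Pc = R·M1+t = (+0.36200, -0.00376, +1.15106); u = 770.6·(+0.36200)/1.15106 + 320.9 = 563.2476, v = 567.1·(-0.00376)/1.15106 + 235.5 = 233.6468
M2: Pc = R·M2+t = (+0.37801, -0.23412, +1.14466); u = 770.6·(+0.37801)/1.14466 + 320.9 = 575.3794, v = 567.1·(-0.23412)/1.14466 + 235.5 = 119.5108
M3: Pc = R·M3+t = (+0.14920, -0.24924, +1.11674); u = 770.6·(+0.14920)/1.11674 + 320.9 = 423.8545, v = 567.1·(-0.24924)/1.11674 + 235.5 = 108.9318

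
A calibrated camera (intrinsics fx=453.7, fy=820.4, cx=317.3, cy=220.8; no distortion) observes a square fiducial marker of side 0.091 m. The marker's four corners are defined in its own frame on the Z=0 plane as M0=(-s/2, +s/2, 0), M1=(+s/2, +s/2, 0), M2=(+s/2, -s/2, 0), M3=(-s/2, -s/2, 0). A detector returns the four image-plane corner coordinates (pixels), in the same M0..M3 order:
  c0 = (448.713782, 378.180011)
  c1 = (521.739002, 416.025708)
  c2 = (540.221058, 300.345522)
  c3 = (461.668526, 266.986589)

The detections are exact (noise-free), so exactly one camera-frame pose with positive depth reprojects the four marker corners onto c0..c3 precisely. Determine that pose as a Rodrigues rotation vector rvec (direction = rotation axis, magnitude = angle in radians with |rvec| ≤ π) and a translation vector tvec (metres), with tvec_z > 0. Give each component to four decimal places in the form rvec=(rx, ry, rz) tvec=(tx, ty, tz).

Intrinsics K: fx=453.7, fy=820.4, cx=317.3, cy=220.8
Marker side s = 0.091 m; corners in marker frame (Z=0):
  M0 = (-0.0455, +0.0455, 0)
  M1 = (+0.0455, +0.0455, 0)
  M2 = (+0.0455, -0.0455, 0)
  M3 = (-0.0455, -0.0455, 0)
Detected image corners:
  c0 = (448.713782, 378.180011) px
  c1 = (521.739002, 416.025708) px
  c2 = (540.221058, 300.345522) px
  c3 = (461.668526, 266.986589) px
Planar DLT: solve 8×8 A·h = b for H (H[2,2]=1):
  H  [+514.25455 +157.45220 +491.73598]
  H  [+172.69267 +1473.15065 +341.58608]
  H  [-0.64424 +0.66782 +1.00000]
B = K⁻¹H; ‖b₁‖=1.752587, ‖b₂‖=1.752587; λ = 2/(‖b₁‖+‖b₂‖) = 0.570585, sign → tz>0 ⇒ λ=+0.570585
r₁ = λ·B[:,0] = (+0.90382,+0.21904,-0.36760); r₂ = λ·B[:,1] = (-0.06847,+0.92202,+0.38105)
r₃ = r₁×r₂ = (+0.42239,-0.31923,+0.84834); SVD([r₁ r₂ r₃]) → R = UVᵀ:
  R  [+0.90382 -0.06847 +0.42239]
  R  [+0.21904 +0.92202 -0.31923]
  R  [-0.36760 +0.38105 +0.84834]
t = (+0.21938, +0.08401, +0.57058) m
tr R = 2.674176; θ = arccos((tr R − 1)/2) = 0.578858 rad = 33.166°
axis k = ((R−Rᵀ)₃₂, (R−Rᵀ)₁₃, (R−Rᵀ)₂₁) / (2 sinθ) = (+0.640026, +0.722022, +0.262777)
rvec = θ·k = (+0.370484, +0.417948, +0.152111)

rvec=(0.3705, 0.4179, 0.1521) tvec=(0.2194, 0.0840, 0.5706)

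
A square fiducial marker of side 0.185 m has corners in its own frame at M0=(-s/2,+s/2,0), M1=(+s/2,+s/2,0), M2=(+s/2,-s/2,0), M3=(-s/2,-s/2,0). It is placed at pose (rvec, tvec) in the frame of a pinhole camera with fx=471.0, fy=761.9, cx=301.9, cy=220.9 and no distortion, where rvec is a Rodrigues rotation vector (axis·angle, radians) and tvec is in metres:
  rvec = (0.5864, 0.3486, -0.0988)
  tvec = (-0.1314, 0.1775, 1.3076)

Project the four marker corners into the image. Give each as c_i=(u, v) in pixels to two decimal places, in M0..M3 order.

c0=(233.87, 360.08) c1=(292.22, 367.63) c2=(278.00, 283.86) c3=(215.98, 279.94)

Intrinsics K: fx=471.0, fy=761.9, cx=301.9, cy=220.9
Marker side s = 0.185 m; corners in marker frame (Z=0):
  M0 = (-0.0925, +0.0925, 0)
  M1 = (+0.0925, +0.0925, 0)
  M2 = (+0.0925, -0.0925, 0)
  M3 = (-0.0925, -0.0925, 0)
rvec = (0.5864, 0.3486, -0.0988), |rvec| = θ = 0.68931 rad = 39.495°
Rodrigues: sinθ=0.63600, 1−cosθ=0.22831; R = I + sinθ·[k]× + (1−cosθ)·[k]×²:
    [+0.93692 +0.18939 +0.29380]
    [+0.00707 +0.83008 -0.55760]
    [-0.34948 +0.52450 +0.77638]
t = (-0.1314, 0.1775, 1.3076) m
M0: Pc = R·M0+t = (-0.20055, +0.25363, +1.38844); u = 471.0·(-0.20055)/1.38844 + 301.9 = 233.8688, v = 761.9·(+0.25363)/1.38844 + 220.9 = 360.0771
M1: Pc = R·M1+t = (-0.02722, +0.25494, +1.32379); u = 471.0·(-0.02722)/1.32379 + 301.9 = 292.2163, v = 761.9·(+0.25494)/1.32379 + 220.9 = 367.6270
M2: Pc = R·M2+t = (-0.06225, +0.10137, +1.22676); u = 471.0·(-0.06225)/1.22676 + 301.9 = 277.9985, v = 761.9·(+0.10137)/1.22676 + 220.9 = 283.8586
M3: Pc = R·M3+t = (-0.23558, +0.10006, +1.29141); u = 471.0·(-0.23558)/1.29141 + 301.9 = 215.9788, v = 761.9·(+0.10006)/1.29141 + 220.9 = 279.9354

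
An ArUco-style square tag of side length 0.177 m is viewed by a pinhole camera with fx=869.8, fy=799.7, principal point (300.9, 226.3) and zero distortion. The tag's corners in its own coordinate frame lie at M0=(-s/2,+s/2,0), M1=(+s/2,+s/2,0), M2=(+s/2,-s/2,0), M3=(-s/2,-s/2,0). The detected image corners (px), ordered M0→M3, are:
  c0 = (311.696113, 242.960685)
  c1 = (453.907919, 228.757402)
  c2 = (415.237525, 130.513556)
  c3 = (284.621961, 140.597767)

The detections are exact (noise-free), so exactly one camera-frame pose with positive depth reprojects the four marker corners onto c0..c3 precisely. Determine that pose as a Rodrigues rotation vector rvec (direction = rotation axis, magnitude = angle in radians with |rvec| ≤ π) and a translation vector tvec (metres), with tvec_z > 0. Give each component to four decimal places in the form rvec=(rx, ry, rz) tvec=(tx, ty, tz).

Intrinsics K: fx=869.8, fy=799.7, cx=300.9, cy=226.3
Marker side s = 0.177 m; corners in marker frame (Z=0):
  M0 = (-0.0885, +0.0885, 0)
  M1 = (+0.0885, +0.0885, 0)
  M2 = (+0.0885, -0.0885, 0)
  M3 = (-0.0885, -0.0885, 0)
Detected image corners:
  c0 = (311.696113, 242.960685) px
  c1 = (453.907919, 228.757402) px
  c2 = (415.237525, 130.513556) px
  c3 = (284.621961, 140.597767) px
Planar DLT: solve 8×8 A·h = b for H (H[2,2]=1):
  H  [+831.08114 -4.66056 +366.62782]
  H  [-36.69943 +469.76195 +183.30424]
  H  [+0.16894 -0.52098 +1.00000]
B = K⁻¹H; ‖b₁‖=0.917608, ‖b₂‖=0.917608; λ = 2/(‖b₁‖+‖b₂‖) = 1.089790, sign → tz>0 ⇒ λ=+1.089790
r₁ = λ·B[:,0] = (+0.97759,-0.10211,+0.18411); r₂ = λ·B[:,1] = (+0.19057,+0.80083,-0.56776)
r₃ = r₁×r₂ = (-0.08946,+0.59012,+0.80234); SVD([r₁ r₂ r₃]) → R = UVᵀ:
  R  [+0.97759 +0.19057 -0.08946]
  R  [-0.10211 +0.80083 +0.59012]
  R  [+0.18411 -0.56776 +0.80234]
t = (+0.08235, -0.05859, +1.08979) m
tr R = 2.580764; θ = arccos((tr R − 1)/2) = 0.659364 rad = 37.779°
axis k = ((R−Rᵀ)₃₂, (R−Rᵀ)₁₃, (R−Rᵀ)₂₁) / (2 sinθ) = (-0.945030, -0.223280, -0.238880)
rvec = θ·k = (-0.623119, -0.147223, -0.157509)

rvec=(-0.6231, -0.1472, -0.1575) tvec=(0.0824, -0.0586, 1.0898)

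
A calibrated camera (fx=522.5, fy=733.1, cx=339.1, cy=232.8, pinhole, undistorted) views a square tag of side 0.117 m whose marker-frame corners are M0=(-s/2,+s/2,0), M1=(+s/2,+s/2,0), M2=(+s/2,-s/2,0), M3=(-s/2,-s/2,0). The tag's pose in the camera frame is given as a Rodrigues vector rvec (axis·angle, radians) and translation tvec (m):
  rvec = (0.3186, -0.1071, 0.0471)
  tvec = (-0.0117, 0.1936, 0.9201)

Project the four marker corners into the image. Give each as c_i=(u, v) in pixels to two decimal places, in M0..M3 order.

Intrinsics K: fx=522.5, fy=733.1, cx=339.1, cy=232.8
Marker side s = 0.117 m; corners in marker frame (Z=0):
  M0 = (-0.0585, +0.0585, 0)
  M1 = (+0.0585, +0.0585, 0)
  M2 = (+0.0585, -0.0585, 0)
  M3 = (-0.0585, -0.0585, 0)
rvec = (0.3186, -0.1071, 0.0471), |rvec| = θ = 0.33940 rad = 19.446°
Rodrigues: sinθ=0.33292, 1−cosθ=0.05705; R = I + sinθ·[k]× + (1−cosθ)·[k]×²:
    [+0.99322 -0.06310 -0.09762]
    [+0.02930 +0.94863 -0.31502]
    [+0.11249 +0.31002 +0.94405]
t = (-0.0117, 0.1936, 0.9201) m
M0: Pc = R·M0+t = (-0.07349, +0.24738, +0.93166); u = 522.5·(-0.07349)/0.93166 + 339.1 = 297.8820, v = 733.1·(+0.24738)/0.93166 + 232.8 = 427.4587
M1: Pc = R·M1+t = (+0.04271, +0.25081, +0.94482); u = 522.5·(+0.04271)/0.94482 + 339.1 = 362.7206, v = 733.1·(+0.25081)/0.94482 + 232.8 = 427.4074
M2: Pc = R·M2+t = (+0.05009, +0.13982, +0.90854); u = 522.5·(+0.05009)/0.90854 + 339.1 = 367.9093, v = 733.1·(+0.13982)/0.90854 + 232.8 = 345.6194
M3: Pc = R·M3+t = (-0.06611, +0.13639, +0.89538); u = 522.5·(-0.06611)/0.89538 + 339.1 = 300.5203, v = 733.1·(+0.13639)/0.89538 + 232.8 = 344.4706

c0=(297.88, 427.46) c1=(362.72, 427.41) c2=(367.91, 345.62) c3=(300.52, 344.47)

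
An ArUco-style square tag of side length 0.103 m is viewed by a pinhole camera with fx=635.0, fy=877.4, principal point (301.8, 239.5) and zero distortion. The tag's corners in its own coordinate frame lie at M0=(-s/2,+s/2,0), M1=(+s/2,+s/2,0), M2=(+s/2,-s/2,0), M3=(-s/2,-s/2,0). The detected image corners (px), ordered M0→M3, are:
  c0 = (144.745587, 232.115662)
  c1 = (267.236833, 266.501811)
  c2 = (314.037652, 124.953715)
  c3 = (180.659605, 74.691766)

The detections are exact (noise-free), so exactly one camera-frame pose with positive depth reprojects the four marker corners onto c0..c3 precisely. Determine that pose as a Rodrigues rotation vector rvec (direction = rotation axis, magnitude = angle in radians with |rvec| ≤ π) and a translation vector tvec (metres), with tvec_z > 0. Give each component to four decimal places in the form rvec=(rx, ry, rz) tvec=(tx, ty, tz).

Intrinsics K: fx=635.0, fy=877.4, cx=301.8, cy=239.5
Marker side s = 0.103 m; corners in marker frame (Z=0):
  M0 = (-0.0515, +0.0515, 0)
  M1 = (+0.0515, +0.0515, 0)
  M2 = (+0.0515, -0.0515, 0)
  M3 = (-0.0515, -0.0515, 0)
Detected image corners:
  c0 = (144.745587, 232.115662) px
  c1 = (267.236833, 266.501811) px
  c2 = (314.037652, 124.953715) px
  c3 = (180.659605, 74.691766) px
Planar DLT: solve 8×8 A·h = b for H (H[2,2]=1):
  H  [+1404.73678 -162.73043 +227.94459]
  H  [+534.18772 +1633.85841 +179.45066]
  H  [+0.73033 +1.06227 +1.00000]
B = K⁻¹H; ‖b₁‖=2.044397, ‖b₂‖=2.044397; λ = 2/(‖b₁‖+‖b₂‖) = 0.489142, sign → tz>0 ⇒ λ=+0.489142
r₁ = λ·B[:,0] = (+0.91229,+0.20029,+0.35724); r₂ = λ·B[:,1] = (-0.37231,+0.76903,+0.51960)
r₃ = r₁×r₂ = (-0.17065,-0.60703,+0.77614); SVD([r₁ r₂ r₃]) → R = UVᵀ:
  R  [+0.91229 -0.37231 -0.17065]
  R  [+0.20029 +0.76903 -0.60703]
  R  [+0.35724 +0.51960 +0.77614]
t = (-0.05689, -0.03348, +0.48914) m
tr R = 2.457454; θ = arccos((tr R − 1)/2) = 0.754335 rad = 43.220°
axis k = ((R−Rᵀ)₃₂, (R−Rᵀ)₁₃, (R−Rᵀ)₂₁) / (2 sinθ) = (+0.822593, -0.385429, +0.418074)
rvec = θ·k = (+0.620511, -0.290742, +0.315368)

rvec=(0.6205, -0.2907, 0.3154) tvec=(-0.0569, -0.0335, 0.4891)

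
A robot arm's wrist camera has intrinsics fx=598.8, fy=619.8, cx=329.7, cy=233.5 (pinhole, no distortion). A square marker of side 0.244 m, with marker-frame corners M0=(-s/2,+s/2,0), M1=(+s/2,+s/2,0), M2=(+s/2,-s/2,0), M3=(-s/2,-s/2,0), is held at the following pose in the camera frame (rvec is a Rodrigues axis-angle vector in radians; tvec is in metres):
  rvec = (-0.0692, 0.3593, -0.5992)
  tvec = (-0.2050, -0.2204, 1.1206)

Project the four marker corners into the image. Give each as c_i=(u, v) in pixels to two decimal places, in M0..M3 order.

Intrinsics K: fx=598.8, fy=619.8, cx=329.7, cy=233.5
Marker side s = 0.244 m; corners in marker frame (Z=0):
  M0 = (-0.1220, +0.1220, 0)
  M1 = (+0.1220, +0.1220, 0)
  M2 = (+0.1220, -0.1220, 0)
  M3 = (-0.1220, -0.1220, 0)
rvec = (-0.0692, 0.3593, -0.5992), |rvec| = θ = 0.70209 rad = 40.227°
Rodrigues: sinθ=0.64581, 1−cosθ=0.23650; R = I + sinθ·[k]× + (1−cosθ)·[k]×²:
    [+0.76579 +0.53924 +0.35040]
    [-0.56310 +0.82544 -0.03964]
    [-0.31061 -0.16695 +0.93576]
t = (-0.2050, -0.2204, 1.1206) m
M0: Pc = R·M0+t = (-0.23264, -0.05100, +1.13813); u = 598.8·(-0.23264)/1.13813 + 329.7 = 207.3020, v = 619.8·(-0.05100)/1.13813 + 233.5 = 205.7273
M1: Pc = R·M1+t = (-0.04579, -0.18840, +1.06234); u = 598.8·(-0.04579)/1.06234 + 329.7 = 303.8924, v = 619.8·(-0.18840)/1.06234 + 233.5 = 123.5846
M2: Pc = R·M2+t = (-0.17736, -0.38980, +1.10307); u = 598.8·(-0.17736)/1.10307 + 329.7 = 233.4203, v = 619.8·(-0.38980)/1.10307 + 233.5 = 14.4766
M3: Pc = R·M3+t = (-0.36421, -0.25240, +1.17886); u = 598.8·(-0.36421)/1.17886 + 329.7 = 144.6982, v = 619.8·(-0.25240)/1.17886 + 233.5 = 100.7953

c0=(207.30, 205.73) c1=(303.89, 123.58) c2=(233.42, 14.48) c3=(144.70, 100.80)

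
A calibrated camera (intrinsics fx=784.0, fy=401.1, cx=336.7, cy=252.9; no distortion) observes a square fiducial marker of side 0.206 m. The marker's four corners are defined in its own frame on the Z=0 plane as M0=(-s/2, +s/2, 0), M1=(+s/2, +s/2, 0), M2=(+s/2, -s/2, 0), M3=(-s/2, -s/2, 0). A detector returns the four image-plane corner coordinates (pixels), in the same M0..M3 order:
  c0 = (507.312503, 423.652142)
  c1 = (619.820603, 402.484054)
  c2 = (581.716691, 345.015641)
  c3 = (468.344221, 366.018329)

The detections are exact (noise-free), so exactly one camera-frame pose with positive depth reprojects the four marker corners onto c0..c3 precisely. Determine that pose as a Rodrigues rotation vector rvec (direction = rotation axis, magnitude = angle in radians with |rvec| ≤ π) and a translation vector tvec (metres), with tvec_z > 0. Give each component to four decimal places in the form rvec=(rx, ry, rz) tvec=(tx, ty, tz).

Intrinsics K: fx=784.0, fy=401.1, cx=336.7, cy=252.9
Marker side s = 0.206 m; corners in marker frame (Z=0):
  M0 = (-0.1030, +0.1030, 0)
  M1 = (+0.1030, +0.1030, 0)
  M2 = (+0.1030, -0.1030, 0)
  M3 = (-0.1030, -0.1030, 0)
Detected image corners:
  c0 = (507.312503, 423.652142) px
  c1 = (619.820603, 402.484054) px
  c2 = (581.716691, 345.015641) px
  c3 = (468.344221, 366.018329) px
Planar DLT: solve 8×8 A·h = b for H (H[2,2]=1):
  H  [+561.58300 +202.73483 +544.49815]
  H  [-92.94220 +290.43805 +384.35127]
  H  [+0.02450 +0.02879 +1.00000]
B = K⁻¹H; ‖b₁‖=0.748212, ‖b₂‖=0.748212; λ = 2/(‖b₁‖+‖b₂‖) = 1.336520, sign → tz>0 ⇒ λ=+1.336520
r₁ = λ·B[:,0] = (+0.94329,-0.33034,+0.03274); r₂ = λ·B[:,1] = (+0.32908,+0.94352,+0.03848)
r₃ = r₁×r₂ = (-0.04361,-0.02552,+0.99872); SVD([r₁ r₂ r₃]) → R = UVᵀ:
  R  [+0.94329 +0.32908 -0.04361]
  R  [-0.33034 +0.94352 -0.02552]
  R  [+0.03274 +0.03848 +0.99872]
t = (+0.35424, +0.43801, +1.33652) m
tr R = 2.885532; θ = arccos((tr R − 1)/2) = 0.339967 rad = 19.479°
axis k = ((R−Rᵀ)₃₂, (R−Rᵀ)₁₃, (R−Rᵀ)₂₁) / (2 sinθ) = (+0.095973, -0.114487, -0.988778)
rvec = θ·k = (+0.032628, -0.038922, -0.336151)

rvec=(0.0326, -0.0389, -0.3362) tvec=(0.3542, 0.4380, 1.3365)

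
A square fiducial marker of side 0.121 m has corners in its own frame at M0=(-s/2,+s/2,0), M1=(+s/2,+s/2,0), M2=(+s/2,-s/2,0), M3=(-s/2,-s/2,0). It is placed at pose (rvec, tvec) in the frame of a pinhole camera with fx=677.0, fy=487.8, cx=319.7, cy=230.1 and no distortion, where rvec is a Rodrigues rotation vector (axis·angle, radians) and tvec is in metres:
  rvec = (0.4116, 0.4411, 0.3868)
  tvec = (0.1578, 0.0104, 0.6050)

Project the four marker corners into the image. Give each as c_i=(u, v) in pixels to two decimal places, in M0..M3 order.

Intrinsics K: fx=677.0, fy=487.8, cx=319.7, cy=230.1
Marker side s = 0.121 m; corners in marker frame (Z=0):
  M0 = (-0.0605, +0.0605, 0)
  M1 = (+0.0605, +0.0605, 0)
  M2 = (+0.0605, -0.0605, 0)
  M3 = (-0.0605, -0.0605, 0)
rvec = (0.4116, 0.4411, 0.3868), |rvec| = θ = 0.71666 rad = 41.061°
Rodrigues: sinθ=0.65687, 1−cosθ=0.24599; R = I + sinθ·[k]× + (1−cosθ)·[k]×²:
    [+0.83515 -0.26757 +0.48055]
    [+0.44149 +0.84720 -0.29554]
    [-0.32805 +0.45898 +0.82567]
t = (0.1578, 0.0104, 0.6050) m
M0: Pc = R·M0+t = (+0.09109, +0.03495, +0.65262); u = 677.0·(+0.09109)/0.65262 + 319.7 = 414.1889, v = 487.8·(+0.03495)/0.65262 + 230.1 = 256.2200
M1: Pc = R·M1+t = (+0.19214, +0.08837, +0.61292); u = 677.0·(+0.19214)/0.61292 + 319.7 = 531.9257, v = 487.8·(+0.08837)/0.61292 + 230.1 = 300.4266
M2: Pc = R·M2+t = (+0.22451, -0.01415, +0.55738); u = 677.0·(+0.22451)/0.55738 + 319.7 = 592.3955, v = 487.8·(-0.01415)/0.55738 + 230.1 = 217.7206
M3: Pc = R·M3+t = (+0.12346, -0.06757, +0.59708); u = 677.0·(+0.12346)/0.59708 + 319.7 = 459.6874, v = 487.8·(-0.06757)/0.59708 + 230.1 = 174.9005

c0=(414.19, 256.22) c1=(531.93, 300.43) c2=(592.40, 217.72) c3=(459.69, 174.90)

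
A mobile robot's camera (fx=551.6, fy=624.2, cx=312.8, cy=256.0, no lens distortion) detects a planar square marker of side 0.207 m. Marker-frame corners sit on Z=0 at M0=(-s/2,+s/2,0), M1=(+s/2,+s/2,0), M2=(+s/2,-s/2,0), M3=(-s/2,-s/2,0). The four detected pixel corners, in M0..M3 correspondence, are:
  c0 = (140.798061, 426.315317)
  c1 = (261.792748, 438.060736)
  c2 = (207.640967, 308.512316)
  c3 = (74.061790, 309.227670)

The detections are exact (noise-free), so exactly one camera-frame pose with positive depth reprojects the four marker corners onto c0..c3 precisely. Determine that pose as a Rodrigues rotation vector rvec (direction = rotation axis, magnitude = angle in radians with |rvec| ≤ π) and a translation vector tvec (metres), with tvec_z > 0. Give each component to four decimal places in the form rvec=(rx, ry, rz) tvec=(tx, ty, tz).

rvec=(0.6207, 0.3710, -0.1607) tvec=(-0.1919, 0.1412, 0.7409)

Intrinsics K: fx=551.6, fy=624.2, cx=312.8, cy=256.0
Marker side s = 0.207 m; corners in marker frame (Z=0):
  M0 = (-0.1035, +0.1035, 0)
  M1 = (+0.1035, +0.1035, 0)
  M2 = (+0.1035, -0.1035, 0)
  M3 = (-0.1035, -0.1035, 0)
Detected image corners:
  c0 = (140.798061, 426.315317) px
  c1 = (261.792748, 438.060736) px
  c2 = (207.640967, 308.512316) px
  c3 = (74.061790, 309.227670) px
Planar DLT: solve 8×8 A·h = b for H (H[2,2]=1):
  H  [+523.57853 +417.63424 +169.91162]
  H  [-163.98170 +862.68222 +375.00599]
  H  [-0.52056 +0.72481 +1.00000]
B = K⁻¹H; ‖b₁‖=1.349788, ‖b₂‖=1.349788; λ = 2/(‖b₁‖+‖b₂‖) = 0.740857, sign → tz>0 ⇒ λ=+0.740857
r₁ = λ·B[:,0] = (+0.92192,-0.03646,-0.38566); r₂ = λ·B[:,1] = (+0.25642,+0.80368,+0.53698)
r₃ = r₁×r₂ = (+0.29037,-0.59395,+0.75028); SVD([r₁ r₂ r₃]) → R = UVᵀ:
  R  [+0.92192 +0.25642 +0.29037]
  R  [-0.03646 +0.80368 -0.59395]
  R  [-0.38566 +0.53698 +0.75028]
t = (-0.19191, +0.14125, +0.74086) m
tr R = 2.475876; θ = arccos((tr R − 1)/2) = 0.740786 rad = 42.444°
axis k = ((R−Rᵀ)₃₂, (R−Rᵀ)₁₃, (R−Rᵀ)₂₁) / (2 sinθ) = (+0.837888, +0.500859, -0.216987)
rvec = θ·k = (+0.620696, +0.371030, -0.160741)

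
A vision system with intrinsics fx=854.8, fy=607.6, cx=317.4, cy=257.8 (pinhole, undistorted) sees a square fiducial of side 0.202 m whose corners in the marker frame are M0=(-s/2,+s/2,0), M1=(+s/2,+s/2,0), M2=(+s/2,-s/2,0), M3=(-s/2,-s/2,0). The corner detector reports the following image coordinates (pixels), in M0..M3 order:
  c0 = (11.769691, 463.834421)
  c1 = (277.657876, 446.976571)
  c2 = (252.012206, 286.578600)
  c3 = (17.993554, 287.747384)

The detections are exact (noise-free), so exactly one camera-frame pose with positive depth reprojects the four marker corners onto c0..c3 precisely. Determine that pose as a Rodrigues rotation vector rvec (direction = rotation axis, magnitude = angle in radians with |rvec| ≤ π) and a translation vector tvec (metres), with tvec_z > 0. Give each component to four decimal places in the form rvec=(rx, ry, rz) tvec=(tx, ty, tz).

rvec=(-0.4942, -0.3012, -0.0688) tvec=(-0.1422, 0.1250, 0.7049)

Intrinsics K: fx=854.8, fy=607.6, cx=317.4, cy=257.8
Marker side s = 0.202 m; corners in marker frame (Z=0):
  M0 = (-0.1010, +0.1010, 0)
  M1 = (+0.1010, +0.1010, 0)
  M2 = (+0.1010, -0.1010, 0)
  M3 = (-0.1010, -0.1010, 0)
Detected image corners:
  c0 = (11.769691, 463.834421) px
  c1 = (277.657876, 446.976571) px
  c2 = (252.012206, 286.578600) px
  c3 = (17.993554, 287.747384) px
Planar DLT: solve 8×8 A·h = b for H (H[2,2]=1):
  H  [+1291.94355 -39.12267 +144.92981]
  H  [+116.43760 +590.69690 +365.58617]
  H  [+0.42694 -0.64778 +1.00000]
B = K⁻¹H; ‖b₁‖=1.418676, ‖b₂‖=1.418676; λ = 2/(‖b₁‖+‖b₂‖) = 0.704882, sign → tz>0 ⇒ λ=+0.704882
r₁ = λ·B[:,0] = (+0.95361,+0.00739,+0.30094); r₂ = λ·B[:,1] = (+0.13729,+0.87901,-0.45661)
r₃ = r₁×r₂ = (-0.26791,+0.47675,+0.83722); SVD([r₁ r₂ r₃]) → R = UVᵀ:
  R  [+0.95361 +0.13729 -0.26791]
  R  [+0.00739 +0.87901 +0.47675]
  R  [+0.30094 -0.45661 +0.83722]
t = (-0.14222, +0.12504, +0.70488) m
tr R = 2.669843; θ = arccos((tr R − 1)/2) = 0.582806 rad = 33.392°
axis k = ((R−Rᵀ)₃₂, (R−Rᵀ)₁₃, (R−Rᵀ)₂₁) / (2 sinθ) = (-0.847939, -0.516792, -0.118006)
rvec = θ·k = (-0.494184, -0.301190, -0.068775)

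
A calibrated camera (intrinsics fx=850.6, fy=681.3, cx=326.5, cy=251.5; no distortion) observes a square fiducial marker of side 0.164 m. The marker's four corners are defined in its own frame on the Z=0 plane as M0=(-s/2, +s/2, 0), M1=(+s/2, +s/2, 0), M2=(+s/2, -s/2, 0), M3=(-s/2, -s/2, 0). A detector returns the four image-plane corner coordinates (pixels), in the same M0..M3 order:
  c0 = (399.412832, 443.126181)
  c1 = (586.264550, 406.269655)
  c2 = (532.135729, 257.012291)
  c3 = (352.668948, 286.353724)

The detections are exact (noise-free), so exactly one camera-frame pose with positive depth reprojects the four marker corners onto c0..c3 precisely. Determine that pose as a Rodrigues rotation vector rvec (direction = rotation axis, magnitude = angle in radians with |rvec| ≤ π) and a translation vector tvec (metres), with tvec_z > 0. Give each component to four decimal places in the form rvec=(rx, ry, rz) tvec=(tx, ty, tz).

rvec=(-0.2419, -0.1444, -0.2096) tvec=(0.1198, 0.0993, 0.7165)

Intrinsics K: fx=850.6, fy=681.3, cx=326.5, cy=251.5
Marker side s = 0.164 m; corners in marker frame (Z=0):
  M0 = (-0.0820, +0.0820, 0)
  M1 = (+0.0820, +0.0820, 0)
  M2 = (+0.0820, -0.0820, 0)
  M3 = (-0.0820, -0.0820, 0)
Detected image corners:
  c0 = (399.412832, 443.126181) px
  c1 = (586.264550, 406.269655) px
  c2 = (532.135729, 257.012291) px
  c3 = (352.668948, 286.353724) px
Planar DLT: solve 8×8 A·h = b for H (H[2,2]=1):
  H  [+1224.94903 +163.07075 +468.72532]
  H  [-120.30548 +824.69055 +345.93108]
  H  [+0.23245 -0.30986 +1.00000]
B = K⁻¹H; ‖b₁‖=1.395617, ‖b₂‖=1.395617; λ = 2/(‖b₁‖+‖b₂‖) = 0.716529, sign → tz>0 ⇒ λ=+0.716529
r₁ = λ·B[:,0] = (+0.96794,-0.18801,+0.16655); r₂ = λ·B[:,1] = (+0.22259,+0.94929,-0.22202)
r₃ = r₁×r₂ = (-0.11637,+0.25198,+0.96071); SVD([r₁ r₂ r₃]) → R = UVᵀ:
  R  [+0.96794 +0.22259 -0.11637]
  R  [-0.18801 +0.94929 +0.25198]
  R  [+0.16655 -0.22202 +0.96071]
t = (+0.11981, +0.09931, +0.71653) m
tr R = 2.877947; θ = arccos((tr R − 1)/2) = 0.351163 rad = 20.120°
axis k = ((R−Rᵀ)₃₂, (R−Rᵀ)₁₃, (R−Rᵀ)₂₁) / (2 sinθ) = (-0.688979, -0.411234, -0.596820)
rvec = θ·k = (-0.241944, -0.144410, -0.209581)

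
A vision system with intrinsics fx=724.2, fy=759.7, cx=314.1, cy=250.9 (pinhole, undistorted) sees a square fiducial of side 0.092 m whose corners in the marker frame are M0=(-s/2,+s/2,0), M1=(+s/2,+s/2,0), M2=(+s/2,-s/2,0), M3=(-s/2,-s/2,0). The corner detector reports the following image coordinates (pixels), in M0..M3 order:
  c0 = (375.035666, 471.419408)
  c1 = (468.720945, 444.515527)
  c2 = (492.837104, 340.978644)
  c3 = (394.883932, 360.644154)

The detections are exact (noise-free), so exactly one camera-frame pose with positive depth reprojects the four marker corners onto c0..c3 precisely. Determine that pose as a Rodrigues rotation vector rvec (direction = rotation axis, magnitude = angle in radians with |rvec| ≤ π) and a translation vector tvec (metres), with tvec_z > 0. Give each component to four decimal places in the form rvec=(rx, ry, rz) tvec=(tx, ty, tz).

rvec=(0.4118, -0.5193, 0.0185) tvec=(0.0914, 0.1120, 0.5498)

Intrinsics K: fx=724.2, fy=759.7, cx=314.1, cy=250.9
Marker side s = 0.092 m; corners in marker frame (Z=0):
  M0 = (-0.0460, +0.0460, 0)
  M1 = (+0.0460, +0.0460, 0)
  M2 = (+0.0460, -0.0460, 0)
  M3 = (-0.0460, -0.0460, 0)
Detected image corners:
  c0 = (375.035666, 471.419408) px
  c1 = (468.720945, 444.515527) px
  c2 = (492.837104, 340.978644) px
  c3 = (394.883932, 360.644154) px
Planar DLT: solve 8×8 A·h = b for H (H[2,2]=1):
  H  [+1423.21282 +57.42574 +434.46921]
  H  [+102.93338 +1440.88586 +405.60903]
  H  [+0.88348 +0.68682 +1.00000]
B = K⁻¹H; ‖b₁‖=1.818738, ‖b₂‖=1.818738; λ = 2/(‖b₁‖+‖b₂‖) = 0.549832, sign → tz>0 ⇒ λ=+0.549832
r₁ = λ·B[:,0] = (+0.86985,-0.08593,+0.48577); r₂ = λ·B[:,1] = (-0.12019,+0.91812,+0.37764)
r₃ = r₁×r₂ = (-0.47844,-0.38687,+0.78830); SVD([r₁ r₂ r₃]) → R = UVᵀ:
  R  [+0.86985 -0.12019 -0.47844]
  R  [-0.08593 +0.91812 -0.38687]
  R  [+0.48577 +0.37764 +0.78830]
t = (+0.09139, +0.11197, +0.54983) m
tr R = 2.576276; θ = arccos((tr R − 1)/2) = 0.663018 rad = 37.988°
axis k = ((R−Rᵀ)₃₂, (R−Rᵀ)₁₃, (R−Rᵀ)₂₁) / (2 sinθ) = (+0.621052, -0.783275, +0.027829)
rvec = θ·k = (+0.411769, -0.519326, +0.018451)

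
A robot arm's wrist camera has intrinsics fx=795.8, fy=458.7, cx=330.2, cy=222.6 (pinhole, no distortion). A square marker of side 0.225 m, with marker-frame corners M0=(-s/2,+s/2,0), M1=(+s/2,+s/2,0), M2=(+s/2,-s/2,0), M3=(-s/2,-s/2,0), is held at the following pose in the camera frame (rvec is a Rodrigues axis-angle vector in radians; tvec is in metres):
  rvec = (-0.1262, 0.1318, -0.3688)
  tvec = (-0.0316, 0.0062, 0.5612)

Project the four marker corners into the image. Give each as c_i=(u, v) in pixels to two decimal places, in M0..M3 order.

c0=(192.66, 347.49) c1=(497.16, 282.01) c2=(376.59, 109.82) c3=(93.97, 178.54)

Intrinsics K: fx=795.8, fy=458.7, cx=330.2, cy=222.6
Marker side s = 0.225 m; corners in marker frame (Z=0):
  M0 = (-0.1125, +0.1125, 0)
  M1 = (+0.1125, +0.1125, 0)
  M2 = (+0.1125, -0.1125, 0)
  M3 = (-0.1125, -0.1125, 0)
rvec = (-0.1262, 0.1318, -0.3688), |rvec| = θ = 0.41147 rad = 23.576°
Rodrigues: sinθ=0.39996, 1−cosθ=0.08347; R = I + sinθ·[k]× + (1−cosθ)·[k]×²:
    [+0.92438 +0.35028 +0.15106]
    [-0.36668 +0.92510 +0.09871]
    [-0.10517 -0.14663 +0.98358]
t = (-0.0316, 0.0062, 0.5612) m
M0: Pc = R·M0+t = (-0.09619, +0.15152, +0.55654); u = 795.8·(-0.09619)/0.55654 + 330.2 = 192.6611, v = 458.7·(+0.15152)/0.55654 + 222.6 = 347.4878
M1: Pc = R·M1+t = (+0.11180, +0.06902, +0.53287); u = 795.8·(+0.11180)/0.53287 + 330.2 = 497.1634, v = 458.7·(+0.06902)/0.53287 + 222.6 = 282.0143
M2: Pc = R·M2+t = (+0.03299, -0.13912, +0.56586); u = 795.8·(+0.03299)/0.56586 + 330.2 = 376.5904, v = 458.7·(-0.13912)/0.56586 + 222.6 = 109.8229
M3: Pc = R·M3+t = (-0.17500, -0.05662, +0.58953); u = 795.8·(-0.17500)/0.58953 + 330.2 = 93.9687, v = 458.7·(-0.05662)/0.58953 + 222.6 = 178.5437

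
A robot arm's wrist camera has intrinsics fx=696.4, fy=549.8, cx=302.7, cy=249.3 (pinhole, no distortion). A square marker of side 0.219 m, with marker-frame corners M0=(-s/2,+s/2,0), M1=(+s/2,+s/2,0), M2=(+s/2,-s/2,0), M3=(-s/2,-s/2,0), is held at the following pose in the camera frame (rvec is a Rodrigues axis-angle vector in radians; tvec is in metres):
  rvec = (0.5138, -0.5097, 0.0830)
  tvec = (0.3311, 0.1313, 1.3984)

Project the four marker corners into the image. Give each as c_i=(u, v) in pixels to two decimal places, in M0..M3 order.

c0=(409.35, 340.79) c1=(490.44, 330.33) c2=(525.49, 261.29) c3=(441.12, 266.86)

Intrinsics K: fx=696.4, fy=549.8, cx=302.7, cy=249.3
Marker side s = 0.219 m; corners in marker frame (Z=0):
  M0 = (-0.1095, +0.1095, 0)
  M1 = (+0.1095, +0.1095, 0)
  M2 = (+0.1095, -0.1095, 0)
  M3 = (-0.1095, -0.1095, 0)
rvec = (0.5138, -0.5097, 0.0830), |rvec| = θ = 0.72847 rad = 41.738°
Rodrigues: sinθ=0.66573, 1−cosθ=0.25381; R = I + sinθ·[k]× + (1−cosθ)·[k]×²:
    [+0.87245 -0.20110 -0.44540]
    [-0.04940 +0.87044 -0.48978]
    [+0.48620 +0.44931 +0.74949]
t = (0.3311, 0.1313, 1.3984) m
M0: Pc = R·M0+t = (+0.21355, +0.23202, +1.39436); u = 696.4·(+0.21355)/1.39436 + 302.7 = 409.3533, v = 549.8·(+0.23202)/1.39436 + 249.3 = 340.7873
M1: Pc = R·M1+t = (+0.40461, +0.22120, +1.50084); u = 696.4·(+0.40461)/1.50084 + 302.7 = 490.4432, v = 549.8·(+0.22120)/1.50084 + 249.3 = 330.3334
M2: Pc = R·M2+t = (+0.44865, +0.03058, +1.40244); u = 696.4·(+0.44865)/1.40244 + 302.7 = 525.4854, v = 549.8·(+0.03058)/1.40244 + 249.3 = 261.2871
M3: Pc = R·M3+t = (+0.25759, +0.04140, +1.29596); u = 696.4·(+0.25759)/1.29596 + 302.7 = 441.1176, v = 549.8·(+0.04140)/1.29596 + 249.3 = 266.8618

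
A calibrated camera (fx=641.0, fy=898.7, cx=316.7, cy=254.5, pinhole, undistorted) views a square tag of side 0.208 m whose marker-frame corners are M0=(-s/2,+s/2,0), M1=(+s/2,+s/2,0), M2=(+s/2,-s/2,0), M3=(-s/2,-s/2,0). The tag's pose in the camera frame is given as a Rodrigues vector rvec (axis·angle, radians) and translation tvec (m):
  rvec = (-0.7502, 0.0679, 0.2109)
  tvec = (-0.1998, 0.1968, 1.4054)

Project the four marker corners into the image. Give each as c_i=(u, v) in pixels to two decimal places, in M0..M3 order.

c0=(163.02, 423.29) c1=(258.25, 450.37) c2=(283.38, 340.66) c3=(196.57, 318.20)

Intrinsics K: fx=641.0, fy=898.7, cx=316.7, cy=254.5
Marker side s = 0.208 m; corners in marker frame (Z=0):
  M0 = (-0.1040, +0.1040, 0)
  M1 = (+0.1040, +0.1040, 0)
  M2 = (+0.1040, -0.1040, 0)
  M3 = (-0.1040, -0.1040, 0)
rvec = (-0.7502, 0.0679, 0.2109), |rvec| = θ = 0.78223 rad = 44.819°
Rodrigues: sinθ=0.70487, 1−cosθ=0.29066; R = I + sinθ·[k]× + (1−cosθ)·[k]×²:
    [+0.97668 -0.21424 -0.01397]
    [+0.16584 +0.71153 +0.68280]
    [-0.13634 -0.66920 +0.73047]
t = (-0.1998, 0.1968, 1.4054) m
M0: Pc = R·M0+t = (-0.32366, +0.25355, +1.34998); u = 641.0·(-0.32366)/1.34998 + 316.7 = 163.0216, v = 898.7·(+0.25355)/1.34998 + 254.5 = 423.2923
M1: Pc = R·M1+t = (-0.12051, +0.28805, +1.32162); u = 641.0·(-0.12051)/1.32162 + 316.7 = 258.2536, v = 898.7·(+0.28805)/1.32162 + 254.5 = 450.3710
M2: Pc = R·M2+t = (-0.07594, +0.14005, +1.46082); u = 641.0·(-0.07594)/1.46082 + 316.7 = 283.3759, v = 898.7·(+0.14005)/1.46082 + 254.5 = 340.6584
M3: Pc = R·M3+t = (-0.27909, +0.10555, +1.48918); u = 641.0·(-0.27909)/1.48918 + 316.7 = 196.5669, v = 898.7·(+0.10555)/1.48918 + 254.5 = 318.2000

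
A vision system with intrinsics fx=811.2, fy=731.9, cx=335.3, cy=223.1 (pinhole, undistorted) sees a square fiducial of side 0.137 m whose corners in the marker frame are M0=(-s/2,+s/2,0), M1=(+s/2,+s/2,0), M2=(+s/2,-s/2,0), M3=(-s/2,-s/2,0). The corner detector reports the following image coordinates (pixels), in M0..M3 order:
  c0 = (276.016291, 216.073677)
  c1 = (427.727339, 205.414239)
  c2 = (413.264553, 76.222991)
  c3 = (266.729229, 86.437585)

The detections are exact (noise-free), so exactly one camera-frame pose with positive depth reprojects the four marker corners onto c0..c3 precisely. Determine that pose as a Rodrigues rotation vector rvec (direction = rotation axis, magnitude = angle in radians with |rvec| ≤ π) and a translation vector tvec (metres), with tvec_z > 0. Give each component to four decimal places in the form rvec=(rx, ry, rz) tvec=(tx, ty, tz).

Intrinsics K: fx=811.2, fy=731.9, cx=335.3, cy=223.1
Marker side s = 0.137 m; corners in marker frame (Z=0):
  M0 = (-0.0685, +0.0685, 0)
  M1 = (+0.0685, +0.0685, 0)
  M2 = (+0.0685, -0.0685, 0)
  M3 = (-0.0685, -0.0685, 0)
Detected image corners:
  c0 = (276.016291, 216.073677) px
  c1 = (427.727339, 205.414239) px
  c2 = (413.264553, 76.222991) px
  c3 = (266.729229, 86.437585) px
Planar DLT: solve 8×8 A·h = b for H (H[2,2]=1):
  H  [+1089.76348 -1.08258 +345.85481]
  H  [-75.47837 +907.57380 +144.91092]
  H  [+0.00463 -0.25371 +1.00000]
B = K⁻¹H; ‖b₁‖=1.345558, ‖b₂‖=1.345558; λ = 2/(‖b₁‖+‖b₂‖) = 0.743186, sign → tz>0 ⇒ λ=+0.743186
r₁ = λ·B[:,0] = (+0.99697,-0.07769,+0.00344); r₂ = λ·B[:,1] = (+0.07694,+0.97904,-0.18855)
r₃ = r₁×r₂ = (+0.01128,+0.18825,+0.98206); SVD([r₁ r₂ r₃]) → R = UVᵀ:
  R  [+0.99697 +0.07694 +0.01128]
  R  [-0.07769 +0.97904 +0.18825]
  R  [+0.00344 -0.18855 +0.98206]
t = (+0.00967, -0.07939, +0.74319) m
tr R = 2.958072; θ = arccos((tr R − 1)/2) = 0.205122 rad = 11.753°
axis k = ((R−Rᵀ)₃₂, (R−Rᵀ)₁₃, (R−Rᵀ)₂₁) / (2 sinθ) = (-0.924954, +0.019246, -0.379592)
rvec = θ·k = (-0.189728, +0.003948, -0.077863)

rvec=(-0.1897, 0.0039, -0.0779) tvec=(0.0097, -0.0794, 0.7432)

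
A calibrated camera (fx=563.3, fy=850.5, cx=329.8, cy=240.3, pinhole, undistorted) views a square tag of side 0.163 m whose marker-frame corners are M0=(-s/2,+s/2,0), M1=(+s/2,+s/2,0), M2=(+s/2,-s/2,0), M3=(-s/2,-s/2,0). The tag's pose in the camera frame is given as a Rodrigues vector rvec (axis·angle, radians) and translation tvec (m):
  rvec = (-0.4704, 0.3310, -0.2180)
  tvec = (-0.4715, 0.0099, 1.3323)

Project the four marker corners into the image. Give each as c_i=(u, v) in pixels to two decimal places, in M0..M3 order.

Intrinsics K: fx=563.3, fy=850.5, cx=329.8, cy=240.3
Marker side s = 0.163 m; corners in marker frame (Z=0):
  M0 = (-0.0815, +0.0815, 0)
  M1 = (+0.0815, +0.0815, 0)
  M2 = (+0.0815, -0.0815, 0)
  M3 = (-0.0815, -0.0815, 0)
rvec = (-0.4704, 0.3310, -0.2180), |rvec| = θ = 0.61511 rad = 35.243°
Rodrigues: sinθ=0.57705, 1−cosθ=0.18329; R = I + sinθ·[k]× + (1−cosθ)·[k]×²:
    [+0.92390 +0.12908 +0.36020]
    [-0.27994 +0.86978 +0.40634]
    [-0.26084 -0.47625 +0.83973]
t = (-0.4715, 0.0099, 1.3323) m
M0: Pc = R·M0+t = (-0.53628, +0.10360, +1.31474); u = 563.3·(-0.53628)/1.31474 + 329.8 = 100.0327, v = 850.5·(+0.10360)/1.31474 + 240.3 = 307.3197
M1: Pc = R·M1+t = (-0.38568, +0.05797, +1.27223); u = 563.3·(-0.38568)/1.27223 + 329.8 = 159.0330, v = 850.5·(+0.05797)/1.27223 + 240.3 = 279.0553
M2: Pc = R·M2+t = (-0.40672, -0.08380, +1.34986); u = 563.3·(-0.40672)/1.34986 + 329.8 = 160.0733, v = 850.5·(-0.08380)/1.34986 + 240.3 = 187.4989
M3: Pc = R·M3+t = (-0.55732, -0.03817, +1.39237); u = 563.3·(-0.55732)/1.39237 + 329.8 = 104.3306, v = 850.5·(-0.03817)/1.39237 + 240.3 = 216.9832

c0=(100.03, 307.32) c1=(159.03, 279.06) c2=(160.07, 187.50) c3=(104.33, 216.98)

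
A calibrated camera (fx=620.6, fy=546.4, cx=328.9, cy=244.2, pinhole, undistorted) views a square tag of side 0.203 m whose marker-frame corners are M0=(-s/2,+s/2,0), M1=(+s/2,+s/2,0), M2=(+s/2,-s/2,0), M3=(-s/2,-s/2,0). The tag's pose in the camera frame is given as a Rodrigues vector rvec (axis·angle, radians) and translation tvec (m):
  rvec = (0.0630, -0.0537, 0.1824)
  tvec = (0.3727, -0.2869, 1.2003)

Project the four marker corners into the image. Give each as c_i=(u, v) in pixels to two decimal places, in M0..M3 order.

c0=(460.48, 150.64) c1=(561.24, 167.99) c2=(582.70, 76.56) c3=(481.17, 58.12)

Intrinsics K: fx=620.6, fy=546.4, cx=328.9, cy=244.2
Marker side s = 0.203 m; corners in marker frame (Z=0):
  M0 = (-0.1015, +0.1015, 0)
  M1 = (+0.1015, +0.1015, 0)
  M2 = (+0.1015, -0.1015, 0)
  M3 = (-0.1015, -0.1015, 0)
rvec = (0.0630, -0.0537, 0.1824), |rvec| = θ = 0.20031 rad = 11.477°
Rodrigues: sinθ=0.19897, 1−cosθ=0.01999; R = I + sinθ·[k]× + (1−cosθ)·[k]×²:
    [+0.98198 -0.18287 -0.04762]
    [+0.17950 +0.98144 -0.06746]
    [+0.05907 +0.05770 +0.99659]
t = (0.3727, -0.2869, 1.2003) m
M0: Pc = R·M0+t = (+0.25447, -0.20550, +1.20016); u = 620.6·(+0.25447)/1.20016 + 328.9 = 460.4845, v = 546.4·(-0.20550)/1.20016 + 244.2 = 150.6404
M1: Pc = R·M1+t = (+0.45381, -0.16906, +1.21215); u = 620.6·(+0.45381)/1.21215 + 328.9 = 561.2427, v = 546.4·(-0.16906)/1.21215 + 244.2 = 167.9910
M2: Pc = R·M2+t = (+0.49093, -0.36830, +1.20044); u = 620.6·(+0.49093)/1.20044 + 328.9 = 582.7011, v = 546.4·(-0.36830)/1.20044 + 244.2 = 76.5632
M3: Pc = R·M3+t = (+0.29159, -0.40474, +1.18845); u = 620.6·(+0.29159)/1.18845 + 328.9 = 481.1663, v = 546.4·(-0.40474)/1.18845 + 244.2 = 58.1192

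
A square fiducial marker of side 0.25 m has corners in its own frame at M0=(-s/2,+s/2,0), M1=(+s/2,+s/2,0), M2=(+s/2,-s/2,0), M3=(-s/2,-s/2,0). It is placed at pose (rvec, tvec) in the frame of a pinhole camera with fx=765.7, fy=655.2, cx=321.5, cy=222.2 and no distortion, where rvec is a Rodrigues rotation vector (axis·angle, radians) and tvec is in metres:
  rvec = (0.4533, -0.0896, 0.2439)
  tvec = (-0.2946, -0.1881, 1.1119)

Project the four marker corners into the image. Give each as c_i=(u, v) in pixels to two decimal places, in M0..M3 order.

Intrinsics K: fx=765.7, fy=655.2, cx=321.5, cy=222.2
Marker side s = 0.25 m; corners in marker frame (Z=0):
  M0 = (-0.1250, +0.1250, 0)
  M1 = (+0.1250, +0.1250, 0)
  M2 = (+0.1250, -0.1250, 0)
  M3 = (-0.1250, -0.1250, 0)
rvec = (0.4533, -0.0896, 0.2439), |rvec| = θ = 0.52249 rad = 29.936°
Rodrigues: sinθ=0.49904, 1−cosθ=0.13342; R = I + sinθ·[k]× + (1−cosθ)·[k]×²:
    [+0.96700 -0.25280 -0.03154]
    [+0.21310 +0.87050 -0.44364]
    [+0.13961 +0.42227 +0.89565]
t = (-0.2946, -0.1881, 1.1119) m
M0: Pc = R·M0+t = (-0.44708, -0.10593, +1.14723); u = 765.7·(-0.44708)/1.14723 + 321.5 = 23.1072, v = 655.2·(-0.10593)/1.14723 + 222.2 = 161.7048
M1: Pc = R·M1+t = (-0.20532, -0.05265, +1.18214); u = 765.7·(-0.20532)/1.18214 + 321.5 = 188.5057, v = 655.2·(-0.05265)/1.18214 + 222.2 = 193.0191
M2: Pc = R·M2+t = (-0.14212, -0.27027, +1.07657); u = 765.7·(-0.14212)/1.07657 + 321.5 = 220.4153, v = 655.2·(-0.27027)/1.07657 + 222.2 = 57.7104
M3: Pc = R·M3+t = (-0.38388, -0.32355, +1.04166); u = 765.7·(-0.38388)/1.04166 + 321.5 = 39.3235, v = 655.2·(-0.32355)/1.04166 + 222.2 = 18.6887

c0=(23.11, 161.70) c1=(188.51, 193.02) c2=(220.42, 57.71) c3=(39.32, 18.69)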